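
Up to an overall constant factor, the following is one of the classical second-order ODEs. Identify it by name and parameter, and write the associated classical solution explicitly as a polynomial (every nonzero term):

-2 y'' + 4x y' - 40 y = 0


All three coefficients share the factor -2; dividing through by -2 gives  y'' - 2x y' + 20 y = 0.
This matches the Hermite equation y'' - 2x y' + 2n y = 0 with 2n = 20, so n = 10; the polynomial solution is H_10(x).
With y = sum_k a_k x^k, matching x^k gives (k+2)(k+1) a_{k+2} = 2(k - n) a_k = 2(k - 10) a_k. The right side vanishes at k = 10, so the series with the parity of 10 terminates at degree 10.
Standard normalization: leading coefficient of H_n is 2^n, so a_10 = 2^10 = 1024. Work downward with a_k = (k+1)(k+2) a_{k+2} / (2(k - n)):
  a_8 = (9)(10)(1024) / (2(8 - 10)) = 92160/(-4) = -23040
  a_6 = (7)(8)(-23040) / (2(6 - 10)) = -1290240/(-8) = 161280
  a_4 = (5)(6)(161280) / (2(4 - 10)) = 4838400/(-12) = -403200
  a_2 = (3)(4)(-403200) / (2(2 - 10)) = -4838400/(-16) = 302400
  a_0 = (1)(2)(302400) / (2(0 - 10)) = 604800/(-20) = -30240
Hence H_10(x) = 1024 x^10 - 23040 x^8 + 161280 x^6 - 403200 x^4 + 302400 x^2 - 30240.

H_10(x); series = 1024 x^10 - 23040 x^8 + 161280 x^6 - 403200 x^4 + 302400 x^2 - 30240


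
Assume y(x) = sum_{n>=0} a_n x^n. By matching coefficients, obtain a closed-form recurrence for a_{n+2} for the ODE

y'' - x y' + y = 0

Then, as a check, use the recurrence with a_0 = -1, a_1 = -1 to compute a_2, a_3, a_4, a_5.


Substitute y = sum_n a_n x^n.
y''(x) has coefficient (n+2)(n+1) a_{n+2} at x^n;
-x y'(x) has coefficient -n a_n at x^n (shift);
y(x) has coefficient 1 a_n at x^n.
Matching x^n: (n+2)(n+1) a_{n+2} + (-n + 1) a_n = 0.
Thus a_{n+2} = (n - 1) / ((n+1)(n+2)) * a_n.

Check with a_0 = -1, a_1 = -1 (apply the recurrence for n = 0, 1, 2, 3): a_0 = -1, a_1 = -1, a_2 = 1/2, a_3 = 0, a_4 = 1/24, a_5 = 0.

a_(n+2) = (n - 1) / ((n+1)(n+2)) * a_n; check: a_0 = -1, a_1 = -1, a_2 = 1/2, a_3 = 0, a_4 = 1/24, a_5 = 0


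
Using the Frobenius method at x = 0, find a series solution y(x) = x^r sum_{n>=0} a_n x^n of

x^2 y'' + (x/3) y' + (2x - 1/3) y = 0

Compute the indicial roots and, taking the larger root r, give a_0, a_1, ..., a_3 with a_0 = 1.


Write in Frobenius form y'' + (p(x)/x) y' + (q(x)/x^2) y = 0:
  p(x) = 1/3,  q(x) = 2x - 1/3.
Indicial equation: r(r-1) + (1/3) r + (-1/3) = 0 -> roots r_1 = 1, r_2 = -1/3.
Take r = r_1 = 1. Let y(x) = x^r sum_{n>=0} a_n x^n with a_0 = 1.
Substitute y = x^r sum a_n x^n and match x^{r+n}. The recurrence is
  D(n) a_n + 2 a_{n-1} = 0,  where D(n) = (r+n)(r+n-1) + (1/3)(r+n) + (-1/3).
  a_n = -2 / D(n) * a_{n-1}.
Since the indicial polynomial factors as (r - r_1)(r - r_2), D(n) = (r_1 + n - r_1)(r_1 + n - r_2) = n(n + 4/3).
Evaluating step by step (a_0 = 1):
  n = 1: D(1) = 1(1 + 4/3) = 7/3; numerator = -2(1) = -2; a_1 = (-2)/(7/3) = -6/7
  n = 2: D(2) = 2(2 + 4/3) = 20/3; numerator = -2(-6/7) = 12/7; a_2 = (12/7)/(20/3) = 9/35
  n = 3: D(3) = 3(3 + 4/3) = 13; numerator = -2(9/35) = -18/35; a_3 = (-18/35)/(13) = -18/455

r = 1; a_0 = 1; a_1 = -6/7; a_2 = 9/35; a_3 = -18/455


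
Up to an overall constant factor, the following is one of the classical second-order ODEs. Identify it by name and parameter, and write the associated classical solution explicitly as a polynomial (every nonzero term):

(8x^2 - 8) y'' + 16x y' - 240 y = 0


All three coefficients share the factor -8; dividing through by -8 gives  (1 - x^2) y'' - 2x y' + 30 y = 0.
This matches the Legendre equation (1 - x^2) y'' - 2x y' + n(n+1) y = 0 (note the -2x y' term) with n(n+1) = 30, so n = 5; the polynomial solution is P_5(x).
With y = sum_k a_k x^k, matching x^k gives (k+2)(k+1) a_{k+2} = [k(k+1) - n(n+1)] a_k = (k - 5)(k + 6) a_k. The right side vanishes at k = 5, so the series with the parity of 5 terminates at degree 5.
Standard normalization (P_n(1) = 1): leading coefficient (2n)!/(2^n (n!)^2) = 3628800/(32*14400) = 63/8, so a_5 = 63/8. Work downward with a_k = (k+1)(k+2) a_{k+2} / ((k - 5)(k + 6)):
  a_3 = (4)(5)(63/8) / ((3 - 5)(3 + 6)) = (315/2)/(-18) = -35/4
  a_1 = (2)(3)(-35/4) / ((1 - 5)(1 + 6)) = (-105/2)/(-28) = 15/8
Hence P_5(x) = 63 x^5/8 - 35 x^3/4 + 15 x/8.

P_5(x); series = 63 x^5/8 - 35 x^3/4 + 15 x/8


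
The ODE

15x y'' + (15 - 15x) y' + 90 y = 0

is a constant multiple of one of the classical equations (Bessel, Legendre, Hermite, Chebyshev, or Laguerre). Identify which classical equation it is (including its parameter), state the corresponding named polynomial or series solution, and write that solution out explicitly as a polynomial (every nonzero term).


All three coefficients share the factor 15; dividing through by 15 gives  x y'' + (1 - x) y' + 6 y = 0.
This matches the Laguerre equation x y'' + (1 - x) y' + n y = 0 with n = 6; the polynomial solution is L_6(x).
With y = sum_k a_k x^k, matching x^k gives (k+1)k a_{k+1} + (k+1) a_{k+1} - k a_k + n a_k = 0, i.e. (k+1)^2 a_{k+1} = (k - n) a_k = (k - 6) a_k. The right side vanishes at k = 6, so the series terminates at degree 6.
Standard normalization L_n(0) = 1 gives a_0 = 1. Work upward with a_{k+1} = (k - 6) a_k / (k+1)^2:
  a_1 = (0 - 6)(1) / 1^2 = -6/1 = -6
  a_2 = (1 - 6)(-6) / 2^2 = 30/4 = 15/2
  a_3 = (2 - 6)(15/2) / 3^2 = -30/9 = -10/3
  a_4 = (3 - 6)(-10/3) / 4^2 = 10/16 = 5/8
  a_5 = (4 - 6)(5/8) / 5^2 = (-5/4)/25 = -1/20
  a_6 = (5 - 6)(-1/20) / 6^2 = (1/20)/36 = 1/720
Hence L_6(x) = x^6/720 - x^5/20 + 5 x^4/8 - 10 x^3/3 + 15 x^2/2 - 6 x + 1.

L_6(x); series = x^6/720 - x^5/20 + 5 x^4/8 - 10 x^3/3 + 15 x^2/2 - 6 x + 1


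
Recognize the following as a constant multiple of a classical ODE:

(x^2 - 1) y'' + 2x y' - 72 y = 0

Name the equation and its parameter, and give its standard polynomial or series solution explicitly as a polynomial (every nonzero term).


All three coefficients share the factor -1; dividing through by -1 gives  (1 - x^2) y'' - 2x y' + 72 y = 0.
This matches the Legendre equation (1 - x^2) y'' - 2x y' + n(n+1) y = 0 (note the -2x y' term) with n(n+1) = 72, so n = 8; the polynomial solution is P_8(x).
With y = sum_k a_k x^k, matching x^k gives (k+2)(k+1) a_{k+2} = [k(k+1) - n(n+1)] a_k = (k - 8)(k + 9) a_k. The right side vanishes at k = 8, so the series with the parity of 8 terminates at degree 8.
Standard normalization (P_n(1) = 1): leading coefficient (2n)!/(2^n (n!)^2) = 20922789888000/(256*1625702400) = 6435/128, so a_8 = 6435/128. Work downward with a_k = (k+1)(k+2) a_{k+2} / ((k - 8)(k + 9)):
  a_6 = (7)(8)(6435/128) / ((6 - 8)(6 + 9)) = (45045/16)/(-30) = -3003/32
  a_4 = (5)(6)(-3003/32) / ((4 - 8)(4 + 9)) = (-45045/16)/(-52) = 3465/64
  a_2 = (3)(4)(3465/64) / ((2 - 8)(2 + 9)) = (10395/16)/(-66) = -315/32
  a_0 = (1)(2)(-315/32) / ((0 - 8)(0 + 9)) = (-315/16)/(-72) = 35/128
Hence P_8(x) = 6435 x^8/128 - 3003 x^6/32 + 3465 x^4/64 - 315 x^2/32 + 35/128.

P_8(x); series = 6435 x^8/128 - 3003 x^6/32 + 3465 x^4/64 - 315 x^2/32 + 35/128


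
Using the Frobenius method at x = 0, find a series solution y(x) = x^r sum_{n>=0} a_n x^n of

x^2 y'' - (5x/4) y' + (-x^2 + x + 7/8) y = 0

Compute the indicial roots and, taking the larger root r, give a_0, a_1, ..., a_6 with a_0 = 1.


Write in Frobenius form y'' + (p(x)/x) y' + (q(x)/x^2) y = 0:
  p(x) = -5/4,  q(x) = -x^2 + x + 7/8.
Indicial equation: r(r-1) + (-5/4) r + (7/8) = 0 -> roots r_1 = 7/4, r_2 = 1/2.
Take r = r_1 = 7/4. Let y(x) = x^r sum_{n>=0} a_n x^n with a_0 = 1.
Substitute y = x^r sum a_n x^n and match x^{r+n}. The recurrence is
  D(n) a_n + 1 a_{n-1} - 1 a_{n-2} = 0,  where D(n) = (r+n)(r+n-1) + (-5/4)(r+n) + (7/8).
  a_n = [-1 a_{n-1} + 1 a_{n-2}] / D(n).
Since the indicial polynomial factors as (r - r_1)(r - r_2), D(n) = (r_1 + n - r_1)(r_1 + n - r_2) = n(n + 5/4).
Evaluating step by step (a_0 = 1):
  n = 1: D(1) = 1(1 + 5/4) = 9/4; numerator = -1(1) = -1; a_1 = (-1)/(9/4) = -4/9
  n = 2: D(2) = 2(2 + 5/4) = 13/2; numerator = -1(-4/9) + 1(1) = 13/9; a_2 = (13/9)/(13/2) = 2/9
  n = 3: D(3) = 3(3 + 5/4) = 51/4; numerator = -1(2/9) + 1(-4/9) = -2/3; a_3 = (-2/3)/(51/4) = -8/153
  n = 4: D(4) = 4(4 + 5/4) = 21; numerator = -1(-8/153) + 1(2/9) = 14/51; a_4 = (14/51)/(21) = 2/153
  n = 5: D(5) = 5(5 + 5/4) = 125/4; numerator = -1(2/153) + 1(-8/153) = -10/153; a_5 = (-10/153)/(125/4) = -8/3825
  n = 6: D(6) = 6(6 + 5/4) = 87/2; numerator = -1(-8/3825) + 1(2/153) = 58/3825; a_6 = (58/3825)/(87/2) = 4/11475

r = 7/4; a_0 = 1; a_1 = -4/9; a_2 = 2/9; a_3 = -8/153; a_4 = 2/153; a_5 = -8/3825; a_6 = 4/11475


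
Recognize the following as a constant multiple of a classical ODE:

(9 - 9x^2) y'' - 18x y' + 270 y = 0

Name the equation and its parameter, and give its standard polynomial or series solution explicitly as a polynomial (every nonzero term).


All three coefficients share the factor 9; dividing through by 9 gives  (1 - x^2) y'' - 2x y' + 30 y = 0.
This matches the Legendre equation (1 - x^2) y'' - 2x y' + n(n+1) y = 0 (note the -2x y' term) with n(n+1) = 30, so n = 5; the polynomial solution is P_5(x).
With y = sum_k a_k x^k, matching x^k gives (k+2)(k+1) a_{k+2} = [k(k+1) - n(n+1)] a_k = (k - 5)(k + 6) a_k. The right side vanishes at k = 5, so the series with the parity of 5 terminates at degree 5.
Standard normalization (P_n(1) = 1): leading coefficient (2n)!/(2^n (n!)^2) = 3628800/(32*14400) = 63/8, so a_5 = 63/8. Work downward with a_k = (k+1)(k+2) a_{k+2} / ((k - 5)(k + 6)):
  a_3 = (4)(5)(63/8) / ((3 - 5)(3 + 6)) = (315/2)/(-18) = -35/4
  a_1 = (2)(3)(-35/4) / ((1 - 5)(1 + 6)) = (-105/2)/(-28) = 15/8
Hence P_5(x) = 63 x^5/8 - 35 x^3/4 + 15 x/8.

P_5(x); series = 63 x^5/8 - 35 x^3/4 + 15 x/8


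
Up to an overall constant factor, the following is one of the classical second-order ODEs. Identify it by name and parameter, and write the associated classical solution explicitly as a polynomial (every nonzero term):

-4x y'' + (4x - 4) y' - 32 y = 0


All three coefficients share the factor -4; dividing through by -4 gives  x y'' + (1 - x) y' + 8 y = 0.
This matches the Laguerre equation x y'' + (1 - x) y' + n y = 0 with n = 8; the polynomial solution is L_8(x).
With y = sum_k a_k x^k, matching x^k gives (k+1)k a_{k+1} + (k+1) a_{k+1} - k a_k + n a_k = 0, i.e. (k+1)^2 a_{k+1} = (k - n) a_k = (k - 8) a_k. The right side vanishes at k = 8, so the series terminates at degree 8.
Standard normalization L_n(0) = 1 gives a_0 = 1. Work upward with a_{k+1} = (k - 8) a_k / (k+1)^2:
  a_1 = (0 - 8)(1) / 1^2 = -8/1 = -8
  a_2 = (1 - 8)(-8) / 2^2 = 56/4 = 14
  a_3 = (2 - 8)(14) / 3^2 = -84/9 = -28/3
  a_4 = (3 - 8)(-28/3) / 4^2 = (140/3)/16 = 35/12
  a_5 = (4 - 8)(35/12) / 5^2 = (-35/3)/25 = -7/15
  a_6 = (5 - 8)(-7/15) / 6^2 = (7/5)/36 = 7/180
  a_7 = (6 - 8)(7/180) / 7^2 = (-7/90)/49 = -1/630
  a_8 = (7 - 8)(-1/630) / 8^2 = (1/630)/64 = 1/40320
Hence L_8(x) = x^8/40320 - x^7/630 + 7 x^6/180 - 7 x^5/15 + 35 x^4/12 - 28 x^3/3 + 14 x^2 - 8 x + 1.

L_8(x); series = x^8/40320 - x^7/630 + 7 x^6/180 - 7 x^5/15 + 35 x^4/12 - 28 x^3/3 + 14 x^2 - 8 x + 1


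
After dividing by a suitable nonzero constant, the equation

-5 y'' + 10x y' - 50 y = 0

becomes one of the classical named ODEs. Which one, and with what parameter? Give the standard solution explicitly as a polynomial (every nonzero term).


All three coefficients share the factor -5; dividing through by -5 gives  y'' - 2x y' + 10 y = 0.
This matches the Hermite equation y'' - 2x y' + 2n y = 0 with 2n = 10, so n = 5; the polynomial solution is H_5(x).
With y = sum_k a_k x^k, matching x^k gives (k+2)(k+1) a_{k+2} = 2(k - n) a_k = 2(k - 5) a_k. The right side vanishes at k = 5, so the series with the parity of 5 terminates at degree 5.
Standard normalization: leading coefficient of H_n is 2^n, so a_5 = 2^5 = 32. Work downward with a_k = (k+1)(k+2) a_{k+2} / (2(k - n)):
  a_3 = (4)(5)(32) / (2(3 - 5)) = 640/(-4) = -160
  a_1 = (2)(3)(-160) / (2(1 - 5)) = -960/(-8) = 120
Hence H_5(x) = 32 x^5 - 160 x^3 + 120 x.

H_5(x); series = 32 x^5 - 160 x^3 + 120 x


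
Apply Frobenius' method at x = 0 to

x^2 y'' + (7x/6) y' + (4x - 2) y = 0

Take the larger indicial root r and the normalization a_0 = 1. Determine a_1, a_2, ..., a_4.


Write in Frobenius form y'' + (p(x)/x) y' + (q(x)/x^2) y = 0:
  p(x) = 7/6,  q(x) = 4x - 2.
Indicial equation: r(r-1) + (7/6) r + (-2) = 0 -> roots r_1 = 4/3, r_2 = -3/2.
Take r = r_1 = 4/3. Let y(x) = x^r sum_{n>=0} a_n x^n with a_0 = 1.
Substitute y = x^r sum a_n x^n and match x^{r+n}. The recurrence is
  D(n) a_n + 4 a_{n-1} = 0,  where D(n) = (r+n)(r+n-1) + (7/6)(r+n) + (-2).
  a_n = -4 / D(n) * a_{n-1}.
Since the indicial polynomial factors as (r - r_1)(r - r_2), D(n) = (r_1 + n - r_1)(r_1 + n - r_2) = n(n + 17/6).
Evaluating step by step (a_0 = 1):
  n = 1: D(1) = 1(1 + 17/6) = 23/6; numerator = -4(1) = -4; a_1 = (-4)/(23/6) = -24/23
  n = 2: D(2) = 2(2 + 17/6) = 29/3; numerator = -4(-24/23) = 96/23; a_2 = (96/23)/(29/3) = 288/667
  n = 3: D(3) = 3(3 + 17/6) = 35/2; numerator = -4(288/667) = -1152/667; a_3 = (-1152/667)/(35/2) = -2304/23345
  n = 4: D(4) = 4(4 + 17/6) = 82/3; numerator = -4(-2304/23345) = 9216/23345; a_4 = (9216/23345)/(82/3) = 13824/957145

r = 4/3; a_0 = 1; a_1 = -24/23; a_2 = 288/667; a_3 = -2304/23345; a_4 = 13824/957145


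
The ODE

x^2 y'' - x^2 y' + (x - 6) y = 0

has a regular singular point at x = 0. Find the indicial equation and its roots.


Divide by x^2 to reach normal form y'' + P_1(x) y' + P_2(x) y = 0 with P_1(x) = -1 and P_2(x) = 1/x - 6/x^2.
x = 0 is a singular point because the y-coefficient 1/x - 6/x^2 has a pole at x = 0.
It is a regular singular point because x P_1(x) = p(x) = -x and x^2 P_2(x) = q(x) = x - 6 are polynomials, hence analytic at x = 0.
p(0) = 0,  q(0) = -6.
Indicial equation: r(r-1) + p(0) r + q(0) = 0, i.e. r^2 + (p(0) - 1) r + q(0) = 0, i.e. r^2 - 1 r - 6 = 0.
Discriminant: (-1)^2 - 4(-6) = 25, so r = (1 ± 5)/2.
Solving: r_1 = 3, r_2 = -2.

indicial: r^2 - 1 r - 6 = 0; roots r_1 = 3, r_2 = -2


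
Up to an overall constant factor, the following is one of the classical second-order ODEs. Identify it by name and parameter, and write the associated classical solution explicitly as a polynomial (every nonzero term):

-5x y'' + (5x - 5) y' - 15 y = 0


All three coefficients share the factor -5; dividing through by -5 gives  x y'' + (1 - x) y' + 3 y = 0.
This matches the Laguerre equation x y'' + (1 - x) y' + n y = 0 with n = 3; the polynomial solution is L_3(x).
With y = sum_k a_k x^k, matching x^k gives (k+1)k a_{k+1} + (k+1) a_{k+1} - k a_k + n a_k = 0, i.e. (k+1)^2 a_{k+1} = (k - n) a_k = (k - 3) a_k. The right side vanishes at k = 3, so the series terminates at degree 3.
Standard normalization L_n(0) = 1 gives a_0 = 1. Work upward with a_{k+1} = (k - 3) a_k / (k+1)^2:
  a_1 = (0 - 3)(1) / 1^2 = -3/1 = -3
  a_2 = (1 - 3)(-3) / 2^2 = 6/4 = 3/2
  a_3 = (2 - 3)(3/2) / 3^2 = (-3/2)/9 = -1/6
Hence L_3(x) = -x^3/6 + 3 x^2/2 - 3 x + 1.

L_3(x); series = -x^3/6 + 3 x^2/2 - 3 x + 1


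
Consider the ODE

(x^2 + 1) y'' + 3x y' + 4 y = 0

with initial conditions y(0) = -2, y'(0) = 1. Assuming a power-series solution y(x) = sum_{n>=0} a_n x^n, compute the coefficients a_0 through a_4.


Ansatz: y(x) = sum_{n>=0} a_n x^n, so y'(x) = sum_{n>=1} n a_n x^(n-1) and y''(x) = sum_{n>=2} n(n-1) a_n x^(n-2).
Substitute into P(x) y'' + Q(x) y' + R(x) y = 0 with P(x) = x^2 + 1, Q(x) = 3x, R(x) = 4, and match powers of x.
Initial conditions: a_0 = -2, a_1 = 1.
Setting the coefficient of each power of x to zero and solving order by order (substituting the coefficients already found):
  x^0: 2 a_2 + 4 a_0 = 0  ->  2 a_2 = -4 a_0 = 8  ->  a_2 = 4
  x^1: 6 a_3 + 7 a_1 = 0  ->  6 a_3 = -7 a_1 = -7  ->  a_3 = -7/6
  x^2: 12 a_4 + 12 a_2 = 0  ->  12 a_4 = -12 a_2 = -48  ->  a_4 = -4
Truncated series: y(x) = -2 + x + 4 x^2 - (7/6) x^3 - 4 x^4 + O(x^5).

a_0 = -2; a_1 = 1; a_2 = 4; a_3 = -7/6; a_4 = -4


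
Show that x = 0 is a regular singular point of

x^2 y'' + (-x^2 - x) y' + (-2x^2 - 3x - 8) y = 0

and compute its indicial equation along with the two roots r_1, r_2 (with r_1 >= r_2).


Divide by x^2 to reach normal form y'' + P_1(x) y' + P_2(x) y = 0 with P_1(x) = -1 - 1/x and P_2(x) = -2 - 3/x - 8/x^2.
x = 0 is a singular point because the y'-coefficient -1 - 1/x has a pole at x = 0 and the y-coefficient -2 - 3/x - 8/x^2 has a pole at x = 0.
It is a regular singular point because x P_1(x) = p(x) = -x - 1 and x^2 P_2(x) = q(x) = -2x^2 - 3x - 8 are polynomials, hence analytic at x = 0.
p(0) = -1,  q(0) = -8.
Indicial equation: r(r-1) + p(0) r + q(0) = 0, i.e. r^2 + (p(0) - 1) r + q(0) = 0, i.e. r^2 - 2 r - 8 = 0.
Discriminant: (-2)^2 - 4(-8) = 36, so r = (2 ± 6)/2.
Solving: r_1 = 4, r_2 = -2.

indicial: r^2 - 2 r - 8 = 0; roots r_1 = 4, r_2 = -2


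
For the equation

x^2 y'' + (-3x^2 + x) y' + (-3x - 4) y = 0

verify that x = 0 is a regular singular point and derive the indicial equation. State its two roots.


Divide by x^2 to reach normal form y'' + P_1(x) y' + P_2(x) y = 0 with P_1(x) = -3 + 1/x and P_2(x) = -3/x - 4/x^2.
x = 0 is a singular point because the y'-coefficient -3 + 1/x has a pole at x = 0 and the y-coefficient -3/x - 4/x^2 has a pole at x = 0.
It is a regular singular point because x P_1(x) = p(x) = 1 - 3x and x^2 P_2(x) = q(x) = -3x - 4 are polynomials, hence analytic at x = 0.
p(0) = 1,  q(0) = -4.
Indicial equation: r(r-1) + p(0) r + q(0) = 0, i.e. r^2 + (p(0) - 1) r + q(0) = 0, i.e. r^2 - 4 = 0.
Discriminant: (0)^2 - 4(-4) = 16, so r = (0 ± 4)/2.
Solving: r_1 = 2, r_2 = -2.

indicial: r^2 - 4 = 0; roots r_1 = 2, r_2 = -2


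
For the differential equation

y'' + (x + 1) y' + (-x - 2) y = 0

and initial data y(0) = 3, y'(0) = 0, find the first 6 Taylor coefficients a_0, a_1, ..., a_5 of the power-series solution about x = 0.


Ansatz: y(x) = sum_{n>=0} a_n x^n, so y'(x) = sum_{n>=1} n a_n x^(n-1) and y''(x) = sum_{n>=2} n(n-1) a_n x^(n-2).
Substitute into P(x) y'' + Q(x) y' + R(x) y = 0 with P(x) = 1, Q(x) = x + 1, R(x) = -x - 2, and match powers of x.
Initial conditions: a_0 = 3, a_1 = 0.
Setting the coefficient of each power of x to zero and solving order by order (substituting the coefficients already found):
  x^0: 2 a_2 + a_1 - 2 a_0 = 0  ->  2 a_2 = -a_1 + 2 a_0 = 6  ->  a_2 = 3
  x^1: 6 a_3 + 2 a_2 - a_1 - a_0 = 0  ->  6 a_3 = -2 a_2 + a_1 + a_0 = -3  ->  a_3 = -1/2
  x^2: 12 a_4 + 3 a_3 - a_1 = 0  ->  12 a_4 = -3 a_3 + a_1 = 3/2  ->  a_4 = 1/8
  x^3: 20 a_5 + 4 a_4 + a_3 - a_2 = 0  ->  20 a_5 = -4 a_4 - a_3 + a_2 = 3  ->  a_5 = 3/20
Truncated series: y(x) = 3 + 3 x^2 - (1/2) x^3 + (1/8) x^4 + (3/20) x^5 + O(x^6).

a_0 = 3; a_1 = 0; a_2 = 3; a_3 = -1/2; a_4 = 1/8; a_5 = 3/20


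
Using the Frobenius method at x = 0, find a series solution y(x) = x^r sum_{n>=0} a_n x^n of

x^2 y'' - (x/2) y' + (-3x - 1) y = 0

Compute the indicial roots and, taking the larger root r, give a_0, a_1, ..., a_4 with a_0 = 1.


Write in Frobenius form y'' + (p(x)/x) y' + (q(x)/x^2) y = 0:
  p(x) = -1/2,  q(x) = -3x - 1.
Indicial equation: r(r-1) + (-1/2) r + (-1) = 0 -> roots r_1 = 2, r_2 = -1/2.
Take r = r_1 = 2. Let y(x) = x^r sum_{n>=0} a_n x^n with a_0 = 1.
Substitute y = x^r sum a_n x^n and match x^{r+n}. The recurrence is
  D(n) a_n - 3 a_{n-1} = 0,  where D(n) = (r+n)(r+n-1) + (-1/2)(r+n) + (-1).
  a_n = 3 / D(n) * a_{n-1}.
Since the indicial polynomial factors as (r - r_1)(r - r_2), D(n) = (r_1 + n - r_1)(r_1 + n - r_2) = n(n + 5/2).
Evaluating step by step (a_0 = 1):
  n = 1: D(1) = 1(1 + 5/2) = 7/2; numerator = 3(1) = 3; a_1 = (3)/(7/2) = 6/7
  n = 2: D(2) = 2(2 + 5/2) = 9; numerator = 3(6/7) = 18/7; a_2 = (18/7)/(9) = 2/7
  n = 3: D(3) = 3(3 + 5/2) = 33/2; numerator = 3(2/7) = 6/7; a_3 = (6/7)/(33/2) = 4/77
  n = 4: D(4) = 4(4 + 5/2) = 26; numerator = 3(4/77) = 12/77; a_4 = (12/77)/(26) = 6/1001

r = 2; a_0 = 1; a_1 = 6/7; a_2 = 2/7; a_3 = 4/77; a_4 = 6/1001


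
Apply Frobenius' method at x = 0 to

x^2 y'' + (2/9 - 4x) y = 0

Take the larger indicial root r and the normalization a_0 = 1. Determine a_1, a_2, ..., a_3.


Write in Frobenius form y'' + (p(x)/x) y' + (q(x)/x^2) y = 0:
  p(x) = 0,  q(x) = 2/9 - 4x.
Indicial equation: r(r-1) + (0) r + (2/9) = 0 -> roots r_1 = 2/3, r_2 = 1/3.
Take r = r_1 = 2/3. Let y(x) = x^r sum_{n>=0} a_n x^n with a_0 = 1.
Substitute y = x^r sum a_n x^n and match x^{r+n}. The recurrence is
  D(n) a_n - 4 a_{n-1} = 0,  where D(n) = (r+n)(r+n-1) + (0)(r+n) + (2/9).
  a_n = 4 / D(n) * a_{n-1}.
Since the indicial polynomial factors as (r - r_1)(r - r_2), D(n) = (r_1 + n - r_1)(r_1 + n - r_2) = n(n + 1/3).
Evaluating step by step (a_0 = 1):
  n = 1: D(1) = 1(1 + 1/3) = 4/3; numerator = 4(1) = 4; a_1 = (4)/(4/3) = 3
  n = 2: D(2) = 2(2 + 1/3) = 14/3; numerator = 4(3) = 12; a_2 = (12)/(14/3) = 18/7
  n = 3: D(3) = 3(3 + 1/3) = 10; numerator = 4(18/7) = 72/7; a_3 = (72/7)/(10) = 36/35

r = 2/3; a_0 = 1; a_1 = 3; a_2 = 18/7; a_3 = 36/35


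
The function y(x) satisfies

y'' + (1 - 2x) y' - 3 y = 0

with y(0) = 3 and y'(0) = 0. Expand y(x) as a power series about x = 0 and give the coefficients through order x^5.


Ansatz: y(x) = sum_{n>=0} a_n x^n, so y'(x) = sum_{n>=1} n a_n x^(n-1) and y''(x) = sum_{n>=2} n(n-1) a_n x^(n-2).
Substitute into P(x) y'' + Q(x) y' + R(x) y = 0 with P(x) = 1, Q(x) = 1 - 2x, R(x) = -3, and match powers of x.
Initial conditions: a_0 = 3, a_1 = 0.
Setting the coefficient of each power of x to zero and solving order by order (substituting the coefficients already found):
  x^0: 2 a_2 + a_1 - 3 a_0 = 0  ->  2 a_2 = -a_1 + 3 a_0 = 9  ->  a_2 = 9/2
  x^1: 6 a_3 + 2 a_2 - 5 a_1 = 0  ->  6 a_3 = -2 a_2 + 5 a_1 = -9  ->  a_3 = -3/2
  x^2: 12 a_4 + 3 a_3 - 7 a_2 = 0  ->  12 a_4 = -3 a_3 + 7 a_2 = 36  ->  a_4 = 3
  x^3: 20 a_5 + 4 a_4 - 9 a_3 = 0  ->  20 a_5 = -4 a_4 + 9 a_3 = -51/2  ->  a_5 = -51/40
Truncated series: y(x) = 3 + (9/2) x^2 - (3/2) x^3 + 3 x^4 - (51/40) x^5 + O(x^6).

a_0 = 3; a_1 = 0; a_2 = 9/2; a_3 = -3/2; a_4 = 3; a_5 = -51/40


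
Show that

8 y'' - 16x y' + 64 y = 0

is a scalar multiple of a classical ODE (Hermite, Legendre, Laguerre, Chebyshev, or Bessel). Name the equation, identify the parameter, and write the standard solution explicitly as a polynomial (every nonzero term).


All three coefficients share the factor 8; dividing through by 8 gives  y'' - 2x y' + 8 y = 0.
This matches the Hermite equation y'' - 2x y' + 2n y = 0 with 2n = 8, so n = 4; the polynomial solution is H_4(x).
With y = sum_k a_k x^k, matching x^k gives (k+2)(k+1) a_{k+2} = 2(k - n) a_k = 2(k - 4) a_k. The right side vanishes at k = 4, so the series with the parity of 4 terminates at degree 4.
Standard normalization: leading coefficient of H_n is 2^n, so a_4 = 2^4 = 16. Work downward with a_k = (k+1)(k+2) a_{k+2} / (2(k - n)):
  a_2 = (3)(4)(16) / (2(2 - 4)) = 192/(-4) = -48
  a_0 = (1)(2)(-48) / (2(0 - 4)) = -96/(-8) = 12
Hence H_4(x) = 16 x^4 - 48 x^2 + 12.

H_4(x); series = 16 x^4 - 48 x^2 + 12


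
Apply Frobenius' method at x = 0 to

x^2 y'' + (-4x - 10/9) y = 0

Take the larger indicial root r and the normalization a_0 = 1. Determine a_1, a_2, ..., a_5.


Write in Frobenius form y'' + (p(x)/x) y' + (q(x)/x^2) y = 0:
  p(x) = 0,  q(x) = -4x - 10/9.
Indicial equation: r(r-1) + (0) r + (-10/9) = 0 -> roots r_1 = 5/3, r_2 = -2/3.
Take r = r_1 = 5/3. Let y(x) = x^r sum_{n>=0} a_n x^n with a_0 = 1.
Substitute y = x^r sum a_n x^n and match x^{r+n}. The recurrence is
  D(n) a_n - 4 a_{n-1} = 0,  where D(n) = (r+n)(r+n-1) + (0)(r+n) + (-10/9).
  a_n = 4 / D(n) * a_{n-1}.
Since the indicial polynomial factors as (r - r_1)(r - r_2), D(n) = (r_1 + n - r_1)(r_1 + n - r_2) = n(n + 7/3).
Evaluating step by step (a_0 = 1):
  n = 1: D(1) = 1(1 + 7/3) = 10/3; numerator = 4(1) = 4; a_1 = (4)/(10/3) = 6/5
  n = 2: D(2) = 2(2 + 7/3) = 26/3; numerator = 4(6/5) = 24/5; a_2 = (24/5)/(26/3) = 36/65
  n = 3: D(3) = 3(3 + 7/3) = 16; numerator = 4(36/65) = 144/65; a_3 = (144/65)/(16) = 9/65
  n = 4: D(4) = 4(4 + 7/3) = 76/3; numerator = 4(9/65) = 36/65; a_4 = (36/65)/(76/3) = 27/1235
  n = 5: D(5) = 5(5 + 7/3) = 110/3; numerator = 4(27/1235) = 108/1235; a_5 = (108/1235)/(110/3) = 162/67925

r = 5/3; a_0 = 1; a_1 = 6/5; a_2 = 36/65; a_3 = 9/65; a_4 = 27/1235; a_5 = 162/67925


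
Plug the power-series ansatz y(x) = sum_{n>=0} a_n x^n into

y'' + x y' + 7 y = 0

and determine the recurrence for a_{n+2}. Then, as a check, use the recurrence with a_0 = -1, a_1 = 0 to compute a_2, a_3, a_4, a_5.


Substitute y = sum_n a_n x^n.
y''(x) has coefficient (n+2)(n+1) a_{n+2} at x^n;
x y'(x) has coefficient n a_n at x^n (shift);
7 y(x) has coefficient 7 a_n at x^n.
Matching x^n: (n+2)(n+1) a_{n+2} + (n + 7) a_n = 0.
Thus a_{n+2} = (-n - 7) / ((n+1)(n+2)) * a_n.

Check with a_0 = -1, a_1 = 0 (apply the recurrence for n = 0, 1, 2, 3): a_0 = -1, a_1 = 0, a_2 = 7/2, a_3 = 0, a_4 = -21/8, a_5 = 0.

a_(n+2) = (-n - 7) / ((n+1)(n+2)) * a_n; check: a_0 = -1, a_1 = 0, a_2 = 7/2, a_3 = 0, a_4 = -21/8, a_5 = 0


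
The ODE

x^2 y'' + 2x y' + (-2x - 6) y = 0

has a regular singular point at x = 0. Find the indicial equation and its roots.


Divide by x^2 to reach normal form y'' + P_1(x) y' + P_2(x) y = 0 with P_1(x) = 2/x and P_2(x) = -2/x - 6/x^2.
x = 0 is a singular point because the y'-coefficient 2/x has a pole at x = 0 and the y-coefficient -2/x - 6/x^2 has a pole at x = 0.
It is a regular singular point because x P_1(x) = p(x) = 2 and x^2 P_2(x) = q(x) = -2x - 6 are polynomials, hence analytic at x = 0.
p(0) = 2,  q(0) = -6.
Indicial equation: r(r-1) + p(0) r + q(0) = 0, i.e. r^2 + (p(0) - 1) r + q(0) = 0, i.e. r^2 + 1 r - 6 = 0.
Discriminant: (1)^2 - 4(-6) = 25, so r = (-1 ± 5)/2.
Solving: r_1 = 2, r_2 = -3.

indicial: r^2 + 1 r - 6 = 0; roots r_1 = 2, r_2 = -3


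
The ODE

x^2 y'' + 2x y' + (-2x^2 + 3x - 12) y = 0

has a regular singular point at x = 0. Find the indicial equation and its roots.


Divide by x^2 to reach normal form y'' + P_1(x) y' + P_2(x) y = 0 with P_1(x) = 2/x and P_2(x) = -2 + 3/x - 12/x^2.
x = 0 is a singular point because the y'-coefficient 2/x has a pole at x = 0 and the y-coefficient -2 + 3/x - 12/x^2 has a pole at x = 0.
It is a regular singular point because x P_1(x) = p(x) = 2 and x^2 P_2(x) = q(x) = -2x^2 + 3x - 12 are polynomials, hence analytic at x = 0.
p(0) = 2,  q(0) = -12.
Indicial equation: r(r-1) + p(0) r + q(0) = 0, i.e. r^2 + (p(0) - 1) r + q(0) = 0, i.e. r^2 + 1 r - 12 = 0.
Discriminant: (1)^2 - 4(-12) = 49, so r = (-1 ± 7)/2.
Solving: r_1 = 3, r_2 = -4.

indicial: r^2 + 1 r - 12 = 0; roots r_1 = 3, r_2 = -4


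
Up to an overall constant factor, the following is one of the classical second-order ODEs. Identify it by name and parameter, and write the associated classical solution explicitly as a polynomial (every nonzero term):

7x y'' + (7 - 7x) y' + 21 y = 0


All three coefficients share the factor 7; dividing through by 7 gives  x y'' + (1 - x) y' + 3 y = 0.
This matches the Laguerre equation x y'' + (1 - x) y' + n y = 0 with n = 3; the polynomial solution is L_3(x).
With y = sum_k a_k x^k, matching x^k gives (k+1)k a_{k+1} + (k+1) a_{k+1} - k a_k + n a_k = 0, i.e. (k+1)^2 a_{k+1} = (k - n) a_k = (k - 3) a_k. The right side vanishes at k = 3, so the series terminates at degree 3.
Standard normalization L_n(0) = 1 gives a_0 = 1. Work upward with a_{k+1} = (k - 3) a_k / (k+1)^2:
  a_1 = (0 - 3)(1) / 1^2 = -3/1 = -3
  a_2 = (1 - 3)(-3) / 2^2 = 6/4 = 3/2
  a_3 = (2 - 3)(3/2) / 3^2 = (-3/2)/9 = -1/6
Hence L_3(x) = -x^3/6 + 3 x^2/2 - 3 x + 1.

L_3(x); series = -x^3/6 + 3 x^2/2 - 3 x + 1


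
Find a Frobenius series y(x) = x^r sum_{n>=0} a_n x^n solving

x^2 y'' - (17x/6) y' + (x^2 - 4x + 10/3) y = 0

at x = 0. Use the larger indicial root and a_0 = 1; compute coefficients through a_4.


Write in Frobenius form y'' + (p(x)/x) y' + (q(x)/x^2) y = 0:
  p(x) = -17/6,  q(x) = x^2 - 4x + 10/3.
Indicial equation: r(r-1) + (-17/6) r + (10/3) = 0 -> roots r_1 = 5/2, r_2 = 4/3.
Take r = r_1 = 5/2. Let y(x) = x^r sum_{n>=0} a_n x^n with a_0 = 1.
Substitute y = x^r sum a_n x^n and match x^{r+n}. The recurrence is
  D(n) a_n - 4 a_{n-1} + 1 a_{n-2} = 0,  where D(n) = (r+n)(r+n-1) + (-17/6)(r+n) + (10/3).
  a_n = [4 a_{n-1} - 1 a_{n-2}] / D(n).
Since the indicial polynomial factors as (r - r_1)(r - r_2), D(n) = (r_1 + n - r_1)(r_1 + n - r_2) = n(n + 7/6).
Evaluating step by step (a_0 = 1):
  n = 1: D(1) = 1(1 + 7/6) = 13/6; numerator = 4(1) = 4; a_1 = (4)/(13/6) = 24/13
  n = 2: D(2) = 2(2 + 7/6) = 19/3; numerator = 4(24/13) - 1(1) = 83/13; a_2 = (83/13)/(19/3) = 249/247
  n = 3: D(3) = 3(3 + 7/6) = 25/2; numerator = 4(249/247) - 1(24/13) = 540/247; a_3 = (540/247)/(25/2) = 216/1235
  n = 4: D(4) = 4(4 + 7/6) = 62/3; numerator = 4(216/1235) - 1(249/247) = -381/1235; a_4 = (-381/1235)/(62/3) = -1143/76570

r = 5/2; a_0 = 1; a_1 = 24/13; a_2 = 249/247; a_3 = 216/1235; a_4 = -1143/76570


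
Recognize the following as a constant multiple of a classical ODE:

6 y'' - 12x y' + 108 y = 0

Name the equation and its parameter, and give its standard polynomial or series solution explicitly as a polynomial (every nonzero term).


All three coefficients share the factor 6; dividing through by 6 gives  y'' - 2x y' + 18 y = 0.
This matches the Hermite equation y'' - 2x y' + 2n y = 0 with 2n = 18, so n = 9; the polynomial solution is H_9(x).
With y = sum_k a_k x^k, matching x^k gives (k+2)(k+1) a_{k+2} = 2(k - n) a_k = 2(k - 9) a_k. The right side vanishes at k = 9, so the series with the parity of 9 terminates at degree 9.
Standard normalization: leading coefficient of H_n is 2^n, so a_9 = 2^9 = 512. Work downward with a_k = (k+1)(k+2) a_{k+2} / (2(k - n)):
  a_7 = (8)(9)(512) / (2(7 - 9)) = 36864/(-4) = -9216
  a_5 = (6)(7)(-9216) / (2(5 - 9)) = -387072/(-8) = 48384
  a_3 = (4)(5)(48384) / (2(3 - 9)) = 967680/(-12) = -80640
  a_1 = (2)(3)(-80640) / (2(1 - 9)) = -483840/(-16) = 30240
Hence H_9(x) = 512 x^9 - 9216 x^7 + 48384 x^5 - 80640 x^3 + 30240 x.

H_9(x); series = 512 x^9 - 9216 x^7 + 48384 x^5 - 80640 x^3 + 30240 x


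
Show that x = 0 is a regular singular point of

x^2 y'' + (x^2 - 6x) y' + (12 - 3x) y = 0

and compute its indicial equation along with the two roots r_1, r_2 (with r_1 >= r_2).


Divide by x^2 to reach normal form y'' + P_1(x) y' + P_2(x) y = 0 with P_1(x) = 1 - 6/x and P_2(x) = -3/x + 12/x^2.
x = 0 is a singular point because the y'-coefficient 1 - 6/x has a pole at x = 0 and the y-coefficient -3/x + 12/x^2 has a pole at x = 0.
It is a regular singular point because x P_1(x) = p(x) = x - 6 and x^2 P_2(x) = q(x) = 12 - 3x are polynomials, hence analytic at x = 0.
p(0) = -6,  q(0) = 12.
Indicial equation: r(r-1) + p(0) r + q(0) = 0, i.e. r^2 + (p(0) - 1) r + q(0) = 0, i.e. r^2 - 7 r + 12 = 0.
Discriminant: (-7)^2 - 4(12) = 1, so r = (7 ± 1)/2.
Solving: r_1 = 4, r_2 = 3.

indicial: r^2 - 7 r + 12 = 0; roots r_1 = 4, r_2 = 3


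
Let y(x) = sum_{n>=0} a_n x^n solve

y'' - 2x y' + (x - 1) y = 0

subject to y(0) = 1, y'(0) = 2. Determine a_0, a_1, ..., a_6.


Ansatz: y(x) = sum_{n>=0} a_n x^n, so y'(x) = sum_{n>=1} n a_n x^(n-1) and y''(x) = sum_{n>=2} n(n-1) a_n x^(n-2).
Substitute into P(x) y'' + Q(x) y' + R(x) y = 0 with P(x) = 1, Q(x) = -2x, R(x) = x - 1, and match powers of x.
Initial conditions: a_0 = 1, a_1 = 2.
Setting the coefficient of each power of x to zero and solving order by order (substituting the coefficients already found):
  x^0: 2 a_2 - a_0 = 0  ->  2 a_2 = a_0 = 1  ->  a_2 = 1/2
  x^1: 6 a_3 - 3 a_1 + a_0 = 0  ->  6 a_3 = 3 a_1 - a_0 = 5  ->  a_3 = 5/6
  x^2: 12 a_4 - 5 a_2 + a_1 = 0  ->  12 a_4 = 5 a_2 - a_1 = 1/2  ->  a_4 = 1/24
  x^3: 20 a_5 - 7 a_3 + a_2 = 0  ->  20 a_5 = 7 a_3 - a_2 = 16/3  ->  a_5 = 4/15
  x^4: 30 a_6 - 9 a_4 + a_3 = 0  ->  30 a_6 = 9 a_4 - a_3 = -11/24  ->  a_6 = -11/720
Truncated series: y(x) = 1 + 2 x + (1/2) x^2 + (5/6) x^3 + (1/24) x^4 + (4/15) x^5 - (11/720) x^6 + O(x^7).

a_0 = 1; a_1 = 2; a_2 = 1/2; a_3 = 5/6; a_4 = 1/24; a_5 = 4/15; a_6 = -11/720


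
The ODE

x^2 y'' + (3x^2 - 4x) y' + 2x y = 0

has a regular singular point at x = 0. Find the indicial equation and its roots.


Divide by x^2 to reach normal form y'' + P_1(x) y' + P_2(x) y = 0 with P_1(x) = 3 - 4/x and P_2(x) = 2/x.
x = 0 is a singular point because the y'-coefficient 3 - 4/x has a pole at x = 0 and the y-coefficient 2/x has a pole at x = 0.
It is a regular singular point because x P_1(x) = p(x) = 3x - 4 and x^2 P_2(x) = q(x) = 2x are polynomials, hence analytic at x = 0.
p(0) = -4,  q(0) = 0.
Indicial equation: r(r-1) + p(0) r + q(0) = 0, i.e. r^2 + (p(0) - 1) r + q(0) = 0, i.e. r^2 - 5 r = 0.
Discriminant: (-5)^2 - 4(0) = 25, so r = (5 ± 5)/2.
Solving: r_1 = 5, r_2 = 0.

indicial: r^2 - 5 r = 0; roots r_1 = 5, r_2 = 0


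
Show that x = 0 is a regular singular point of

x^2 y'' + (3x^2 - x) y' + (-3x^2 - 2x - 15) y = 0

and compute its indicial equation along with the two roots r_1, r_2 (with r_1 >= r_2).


Divide by x^2 to reach normal form y'' + P_1(x) y' + P_2(x) y = 0 with P_1(x) = 3 - 1/x and P_2(x) = -3 - 2/x - 15/x^2.
x = 0 is a singular point because the y'-coefficient 3 - 1/x has a pole at x = 0 and the y-coefficient -3 - 2/x - 15/x^2 has a pole at x = 0.
It is a regular singular point because x P_1(x) = p(x) = 3x - 1 and x^2 P_2(x) = q(x) = -3x^2 - 2x - 15 are polynomials, hence analytic at x = 0.
p(0) = -1,  q(0) = -15.
Indicial equation: r(r-1) + p(0) r + q(0) = 0, i.e. r^2 + (p(0) - 1) r + q(0) = 0, i.e. r^2 - 2 r - 15 = 0.
Discriminant: (-2)^2 - 4(-15) = 64, so r = (2 ± 8)/2.
Solving: r_1 = 5, r_2 = -3.

indicial: r^2 - 2 r - 15 = 0; roots r_1 = 5, r_2 = -3


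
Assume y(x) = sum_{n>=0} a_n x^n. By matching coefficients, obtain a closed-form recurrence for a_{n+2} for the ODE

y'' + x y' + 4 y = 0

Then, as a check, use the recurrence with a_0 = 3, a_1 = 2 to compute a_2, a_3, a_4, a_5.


Substitute y = sum_n a_n x^n.
y''(x) has coefficient (n+2)(n+1) a_{n+2} at x^n;
x y'(x) has coefficient n a_n at x^n (shift);
4 y(x) has coefficient 4 a_n at x^n.
Matching x^n: (n+2)(n+1) a_{n+2} + (n + 4) a_n = 0.
Thus a_{n+2} = (-n - 4) / ((n+1)(n+2)) * a_n.

Check with a_0 = 3, a_1 = 2 (apply the recurrence for n = 0, 1, 2, 3): a_0 = 3, a_1 = 2, a_2 = -6, a_3 = -5/3, a_4 = 3, a_5 = 7/12.

a_(n+2) = (-n - 4) / ((n+1)(n+2)) * a_n; check: a_0 = 3, a_1 = 2, a_2 = -6, a_3 = -5/3, a_4 = 3, a_5 = 7/12


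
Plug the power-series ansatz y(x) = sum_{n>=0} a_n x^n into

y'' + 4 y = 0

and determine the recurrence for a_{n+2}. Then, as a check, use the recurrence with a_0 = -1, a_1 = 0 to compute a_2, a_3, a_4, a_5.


Substitute y = sum_n a_n x^n into y'' + (const) y = 0.
y''(x) = sum_{n>=0} (n+2)(n+1) a_{n+2} x^n.
The ODE becomes sum_n [(n+2)(n+1) a_{n+2} + 4 a_n] x^n = 0.
Setting each coefficient to zero gives the recurrence:
  (n+2)(n+1) a_{n+2} + 4 a_n = 0,
  a_{n+2} = -4 / ((n+1)(n+2)) a_n.

Check with a_0 = -1, a_1 = 0 (apply the recurrence for n = 0, 1, 2, 3): a_0 = -1, a_1 = 0, a_2 = 2, a_3 = 0, a_4 = -2/3, a_5 = 0.

a_{n+2} = -4/((n+1)(n+2)) * a_n; check: a_0 = -1, a_1 = 0, a_2 = 2, a_3 = 0, a_4 = -2/3, a_5 = 0


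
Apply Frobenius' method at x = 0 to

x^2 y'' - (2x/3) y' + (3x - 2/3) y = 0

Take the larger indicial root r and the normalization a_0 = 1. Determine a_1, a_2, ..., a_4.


Write in Frobenius form y'' + (p(x)/x) y' + (q(x)/x^2) y = 0:
  p(x) = -2/3,  q(x) = 3x - 2/3.
Indicial equation: r(r-1) + (-2/3) r + (-2/3) = 0 -> roots r_1 = 2, r_2 = -1/3.
Take r = r_1 = 2. Let y(x) = x^r sum_{n>=0} a_n x^n with a_0 = 1.
Substitute y = x^r sum a_n x^n and match x^{r+n}. The recurrence is
  D(n) a_n + 3 a_{n-1} = 0,  where D(n) = (r+n)(r+n-1) + (-2/3)(r+n) + (-2/3).
  a_n = -3 / D(n) * a_{n-1}.
Since the indicial polynomial factors as (r - r_1)(r - r_2), D(n) = (r_1 + n - r_1)(r_1 + n - r_2) = n(n + 7/3).
Evaluating step by step (a_0 = 1):
  n = 1: D(1) = 1(1 + 7/3) = 10/3; numerator = -3(1) = -3; a_1 = (-3)/(10/3) = -9/10
  n = 2: D(2) = 2(2 + 7/3) = 26/3; numerator = -3(-9/10) = 27/10; a_2 = (27/10)/(26/3) = 81/260
  n = 3: D(3) = 3(3 + 7/3) = 16; numerator = -3(81/260) = -243/260; a_3 = (-243/260)/(16) = -243/4160
  n = 4: D(4) = 4(4 + 7/3) = 76/3; numerator = -3(-243/4160) = 729/4160; a_4 = (729/4160)/(76/3) = 2187/316160

r = 2; a_0 = 1; a_1 = -9/10; a_2 = 81/260; a_3 = -243/4160; a_4 = 2187/316160


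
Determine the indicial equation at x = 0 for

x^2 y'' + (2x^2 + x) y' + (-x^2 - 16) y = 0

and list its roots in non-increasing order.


Divide by x^2 to reach normal form y'' + P_1(x) y' + P_2(x) y = 0 with P_1(x) = 2 + 1/x and P_2(x) = -1 - 16/x^2.
x = 0 is a singular point because the y'-coefficient 2 + 1/x has a pole at x = 0 and the y-coefficient -1 - 16/x^2 has a pole at x = 0.
It is a regular singular point because x P_1(x) = p(x) = 2x + 1 and x^2 P_2(x) = q(x) = -x^2 - 16 are polynomials, hence analytic at x = 0.
p(0) = 1,  q(0) = -16.
Indicial equation: r(r-1) + p(0) r + q(0) = 0, i.e. r^2 + (p(0) - 1) r + q(0) = 0, i.e. r^2 - 16 = 0.
Discriminant: (0)^2 - 4(-16) = 64, so r = (0 ± 8)/2.
Solving: r_1 = 4, r_2 = -4.

indicial: r^2 - 16 = 0; roots r_1 = 4, r_2 = -4


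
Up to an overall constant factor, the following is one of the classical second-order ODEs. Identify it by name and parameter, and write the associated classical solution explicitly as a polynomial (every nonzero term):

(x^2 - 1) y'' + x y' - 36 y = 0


All three coefficients share the factor -1; dividing through by -1 gives  (1 - x^2) y'' - x y' + 36 y = 0.
This matches the Chebyshev equation (1 - x^2) y'' - x y' + n^2 y = 0 (note the -x y' term, not -2x y') with n^2 = 36, so n = 6; the polynomial solution is T_6(x).
With y = sum_k a_k x^k, matching x^k gives (k+2)(k+1) a_{k+2} = (k^2 - n^2) a_k = (k - 6)(k + 6) a_k. The right side vanishes at k = 6, so the series with the parity of 6 terminates at degree 6.
Standard normalization: leading coefficient of T_n is 2^(n-1), so a_6 = 2^5 = 32. Work downward with a_k = (k+1)(k+2) a_{k+2} / ((k - 6)(k + 6)):
  a_4 = (5)(6)(32) / ((4 - 6)(4 + 6)) = 960/(-20) = -48
  a_2 = (3)(4)(-48) / ((2 - 6)(2 + 6)) = -576/(-32) = 18
  a_0 = (1)(2)(18) / ((0 - 6)(0 + 6)) = 36/(-36) = -1
Hence T_6(x) = 32 x^6 - 48 x^4 + 18 x^2 - 1.

T_6(x); series = 32 x^6 - 48 x^4 + 18 x^2 - 1


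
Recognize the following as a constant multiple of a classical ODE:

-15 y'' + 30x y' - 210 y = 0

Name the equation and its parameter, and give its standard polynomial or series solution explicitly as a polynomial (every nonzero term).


All three coefficients share the factor -15; dividing through by -15 gives  y'' - 2x y' + 14 y = 0.
This matches the Hermite equation y'' - 2x y' + 2n y = 0 with 2n = 14, so n = 7; the polynomial solution is H_7(x).
With y = sum_k a_k x^k, matching x^k gives (k+2)(k+1) a_{k+2} = 2(k - n) a_k = 2(k - 7) a_k. The right side vanishes at k = 7, so the series with the parity of 7 terminates at degree 7.
Standard normalization: leading coefficient of H_n is 2^n, so a_7 = 2^7 = 128. Work downward with a_k = (k+1)(k+2) a_{k+2} / (2(k - n)):
  a_5 = (6)(7)(128) / (2(5 - 7)) = 5376/(-4) = -1344
  a_3 = (4)(5)(-1344) / (2(3 - 7)) = -26880/(-8) = 3360
  a_1 = (2)(3)(3360) / (2(1 - 7)) = 20160/(-12) = -1680
Hence H_7(x) = 128 x^7 - 1344 x^5 + 3360 x^3 - 1680 x.

H_7(x); series = 128 x^7 - 1344 x^5 + 3360 x^3 - 1680 x


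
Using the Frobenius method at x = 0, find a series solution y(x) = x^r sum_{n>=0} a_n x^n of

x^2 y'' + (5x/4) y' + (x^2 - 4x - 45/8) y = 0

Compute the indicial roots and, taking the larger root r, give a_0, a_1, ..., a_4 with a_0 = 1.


Write in Frobenius form y'' + (p(x)/x) y' + (q(x)/x^2) y = 0:
  p(x) = 5/4,  q(x) = x^2 - 4x - 45/8.
Indicial equation: r(r-1) + (5/4) r + (-45/8) = 0 -> roots r_1 = 9/4, r_2 = -5/2.
Take r = r_1 = 9/4. Let y(x) = x^r sum_{n>=0} a_n x^n with a_0 = 1.
Substitute y = x^r sum a_n x^n and match x^{r+n}. The recurrence is
  D(n) a_n - 4 a_{n-1} + 1 a_{n-2} = 0,  where D(n) = (r+n)(r+n-1) + (5/4)(r+n) + (-45/8).
  a_n = [4 a_{n-1} - 1 a_{n-2}] / D(n).
Since the indicial polynomial factors as (r - r_1)(r - r_2), D(n) = (r_1 + n - r_1)(r_1 + n - r_2) = n(n + 19/4).
Evaluating step by step (a_0 = 1):
  n = 1: D(1) = 1(1 + 19/4) = 23/4; numerator = 4(1) = 4; a_1 = (4)/(23/4) = 16/23
  n = 2: D(2) = 2(2 + 19/4) = 27/2; numerator = 4(16/23) - 1(1) = 41/23; a_2 = (41/23)/(27/2) = 82/621
  n = 3: D(3) = 3(3 + 19/4) = 93/4; numerator = 4(82/621) - 1(16/23) = -104/621; a_3 = (-104/621)/(93/4) = -416/57753
  n = 4: D(4) = 4(4 + 19/4) = 35; numerator = 4(-416/57753) - 1(82/621) = -9290/57753; a_4 = (-9290/57753)/(35) = -1858/404271

r = 9/4; a_0 = 1; a_1 = 16/23; a_2 = 82/621; a_3 = -416/57753; a_4 = -1858/404271


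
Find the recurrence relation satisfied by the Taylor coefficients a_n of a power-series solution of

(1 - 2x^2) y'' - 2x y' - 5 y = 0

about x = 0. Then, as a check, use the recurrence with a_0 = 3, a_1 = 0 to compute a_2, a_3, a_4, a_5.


Substitute y = sum_n a_n x^n.
(1 - 2 x^2) y'' contributes (n+2)(n+1) a_{n+2} - 2 n(n-1) a_n at x^n.
-2 x y'(x) contributes -2 n a_n at x^n.
-5 y(x) contributes -5 a_n at x^n.
Matching x^n: (n+2)(n+1) a_{n+2} + (-2 n(n-1) - 2 n - 5) a_n = 0.
Thus a_{n+2} = (2 n(n-1) + 2 n + 5) / ((n+1)(n+2)) * a_n.

Check with a_0 = 3, a_1 = 0 (apply the recurrence for n = 0, 1, 2, 3): a_0 = 3, a_1 = 0, a_2 = 15/2, a_3 = 0, a_4 = 65/8, a_5 = 0.

a_(n+2) = (2 n(n-1) + 2 n + 5) / ((n+1)(n+2)) * a_n; check: a_0 = 3, a_1 = 0, a_2 = 15/2, a_3 = 0, a_4 = 65/8, a_5 = 0
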